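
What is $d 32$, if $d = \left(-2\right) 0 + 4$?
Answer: $128$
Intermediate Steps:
$d = 4$ ($d = 0 + 4 = 4$)
$d 32 = 4 \cdot 32 = 128$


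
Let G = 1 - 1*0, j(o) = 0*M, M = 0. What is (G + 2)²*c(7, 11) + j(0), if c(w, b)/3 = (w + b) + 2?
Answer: 540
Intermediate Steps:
j(o) = 0 (j(o) = 0*0 = 0)
G = 1 (G = 1 + 0 = 1)
c(w, b) = 6 + 3*b + 3*w (c(w, b) = 3*((w + b) + 2) = 3*((b + w) + 2) = 3*(2 + b + w) = 6 + 3*b + 3*w)
(G + 2)²*c(7, 11) + j(0) = (1 + 2)²*(6 + 3*11 + 3*7) + 0 = 3²*(6 + 33 + 21) + 0 = 9*60 + 0 = 540 + 0 = 540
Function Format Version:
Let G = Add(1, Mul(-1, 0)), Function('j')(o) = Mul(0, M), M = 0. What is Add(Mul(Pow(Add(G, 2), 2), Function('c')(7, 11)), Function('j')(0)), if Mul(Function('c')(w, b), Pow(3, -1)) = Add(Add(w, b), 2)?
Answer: 540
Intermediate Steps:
Function('j')(o) = 0 (Function('j')(o) = Mul(0, 0) = 0)
G = 1 (G = Add(1, 0) = 1)
Function('c')(w, b) = Add(6, Mul(3, b), Mul(3, w)) (Function('c')(w, b) = Mul(3, Add(Add(w, b), 2)) = Mul(3, Add(Add(b, w), 2)) = Mul(3, Add(2, b, w)) = Add(6, Mul(3, b), Mul(3, w)))
Add(Mul(Pow(Add(G, 2), 2), Function('c')(7, 11)), Function('j')(0)) = Add(Mul(Pow(Add(1, 2), 2), Add(6, Mul(3, 11), Mul(3, 7))), 0) = Add(Mul(Pow(3, 2), Add(6, 33, 21)), 0) = Add(Mul(9, 60), 0) = Add(540, 0) = 540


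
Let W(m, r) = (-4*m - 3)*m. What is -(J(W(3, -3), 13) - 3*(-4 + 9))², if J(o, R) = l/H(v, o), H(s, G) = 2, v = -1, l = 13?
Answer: -289/4 ≈ -72.250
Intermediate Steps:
W(m, r) = m*(-3 - 4*m) (W(m, r) = (-3 - 4*m)*m = m*(-3 - 4*m))
J(o, R) = 13/2
-(J(W(3, -3), 13) - 3*(-4 + 9))² = -(13/2 - 3*(-4 + 9))² = -(13/2 - 3*5)² = -(13/2 - 15)² = -(-17/2)² = -1*289/4 = -289/4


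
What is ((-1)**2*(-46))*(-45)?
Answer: 2070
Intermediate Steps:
((-1)**2*(-46))*(-45) = (1*(-46))*(-45) = -46*(-45) = 2070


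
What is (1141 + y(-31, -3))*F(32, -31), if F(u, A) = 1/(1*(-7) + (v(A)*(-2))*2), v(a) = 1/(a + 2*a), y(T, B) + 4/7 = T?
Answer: -722238/4529 ≈ -159.47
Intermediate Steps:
y(T, B) = -4/7 + T
v(a) = 1/(3*a)
F(u, A) = 1/(-7 - 4/(3*A)) (F(u, A) = 1/(1*(-7) + ((1/(3*A))*(-2))*2) = 1/(-7 - 2/(3*A)*2) = 1/(-7 - 4/(3*A)))
(1141 + y(-31, -3))*F(32, -31) = (1141 + (-4/7 - 31))*(-3*(-31)/(4 + 21*(-31))) = (1141 - 221/7)*(-3*(-31)/(4 - 651)) = 7766*(-3*(-31)/(-647))/7 = 7766*(-3*(-31)*(-1/647))/7 = (7766/7)*(-93/647) = -722238/4529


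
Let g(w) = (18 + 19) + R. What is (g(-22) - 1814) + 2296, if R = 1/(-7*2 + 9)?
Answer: 2594/5 ≈ 518.80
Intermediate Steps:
R = -⅕ (R = 1/(-14 + 9) = 1/(-5) = -⅕ ≈ -0.20000)
g(w) = 184/5 (g(w) = (18 + 19) - ⅕ = 37 - ⅕ = 184/5)
(g(-22) - 1814) + 2296 = (184/5 - 1814) + 2296 = -8886/5 + 2296 = 2594/5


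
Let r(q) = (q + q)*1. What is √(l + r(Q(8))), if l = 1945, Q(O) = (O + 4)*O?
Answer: √2137 ≈ 46.228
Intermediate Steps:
Q(O) = O*(4 + O) (Q(O) = (4 + O)*O = O*(4 + O))
r(q) = 2*q (r(q) = (2*q)*1 = 2*q)
√(l + r(Q(8))) = √(1945 + 2*(8*(4 + 8))) = √(1945 + 2*(8*12)) = √(1945 + 2*96) = √(1945 + 192) = √2137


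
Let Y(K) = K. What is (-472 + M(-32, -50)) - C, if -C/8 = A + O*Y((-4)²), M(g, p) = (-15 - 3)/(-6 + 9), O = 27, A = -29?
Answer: 2746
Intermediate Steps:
M(g, p) = -6 (M(g, p) = -18/3 = -18*⅓ = -6)
C = -3224 (C = -8*(-29 + 27*(-4)²) = -8*(-29 + 27*16) = -8*(-29 + 432) = -8*403 = -3224)
(-472 + M(-32, -50)) - C = (-472 - 6) - 1*(-3224) = -478 + 3224 = 2746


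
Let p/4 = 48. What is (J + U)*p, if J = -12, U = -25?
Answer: -7104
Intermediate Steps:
p = 192 (p = 4*48 = 192)
(J + U)*p = (-12 - 25)*192 = -37*192 = -7104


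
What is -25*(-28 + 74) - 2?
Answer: -1152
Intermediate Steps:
-25*(-28 + 74) - 2 = -25*46 - 2 = -1150 - 2 = -1152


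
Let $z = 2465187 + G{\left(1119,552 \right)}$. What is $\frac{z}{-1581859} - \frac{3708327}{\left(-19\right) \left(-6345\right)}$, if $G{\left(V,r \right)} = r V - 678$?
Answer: $- \frac{2079208233076}{63567003915} \approx -32.709$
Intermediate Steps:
$G{\left(V,r \right)} = -678 + V r$ ($G{\left(V,r \right)} = V r - 678 = -678 + V r$)
$z = 3082197$ ($z = 2465187 + \left(-678 + 1119 \cdot 552\right) = 2465187 + \left(-678 + 617688\right) = 2465187 + 617010 = 3082197$)
$\frac{z}{-1581859} - \frac{3708327}{\left(-19\right) \left(-6345\right)} = \frac{3082197}{-1581859} - \frac{3708327}{\left(-19\right) \left(-6345\right)} = 3082197 \left(- \frac{1}{1581859}\right) - \frac{3708327}{120555} = - \frac{3082197}{1581859} - \frac{1236109}{40185} = - \frac{2079208233076}{63567003915}$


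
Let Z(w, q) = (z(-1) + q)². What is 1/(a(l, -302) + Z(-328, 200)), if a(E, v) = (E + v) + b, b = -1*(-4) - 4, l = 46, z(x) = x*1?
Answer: 1/39345 ≈ 2.5416e-5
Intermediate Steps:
z(x) = x
b = 0 (b = 4 - 4 = 0)
Z(w, q) = (-1 + q)²
a(E, v) = E + v (a(E, v) = (E + v) + 0 = E + v)
1/(a(l, -302) + Z(-328, 200)) = 1/((46 - 302) + (-1 + 200)²) = 1/(-256 + 199²) = 1/(-256 + 39601) = 1/39345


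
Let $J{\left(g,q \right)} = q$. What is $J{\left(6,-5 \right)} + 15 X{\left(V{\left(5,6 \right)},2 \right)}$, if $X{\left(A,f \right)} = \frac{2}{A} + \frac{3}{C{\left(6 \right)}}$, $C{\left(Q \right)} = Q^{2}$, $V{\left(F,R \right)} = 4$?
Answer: $\frac{15}{4} \approx 3.75$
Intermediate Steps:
$X{\left(A,f \right)} = \frac{1}{12} + \frac{2}{A}$ ($X{\left(A,f \right)} = \frac{2}{A} + \frac{3}{6^{2}} = \frac{2}{A} + \frac{3}{36} = \frac{2}{A} + 3 \cdot \frac{1}{36} = \frac{2}{A} + \frac{1}{12} = \frac{1}{12} + \frac{2}{A}$)
$J{\left(6,-5 \right)} + 15 X{\left(V{\left(5,6 \right)},2 \right)} = -5 + 15 \frac{24 + 4}{12 \cdot 4} = -5 + 15 \cdot \frac{1}{12} \cdot \frac{1}{4} \cdot 28 = -5 + 15 \cdot \frac{7}{12} = -5 + \frac{35}{4} = \frac{15}{4}$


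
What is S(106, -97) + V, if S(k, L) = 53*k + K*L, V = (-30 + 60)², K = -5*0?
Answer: 6518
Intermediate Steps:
K = 0
V = 900 (V = 30² = 900)
S(k, L) = 53*k (S(k, L) = 53*k + 0*L = 53*k + 0 = 53*k)
S(106, -97) + V = 53*106 + 900 = 5618 + 900 = 6518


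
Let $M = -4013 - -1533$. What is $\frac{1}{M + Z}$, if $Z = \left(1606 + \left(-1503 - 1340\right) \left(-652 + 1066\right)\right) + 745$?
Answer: $- \frac{1}{1177131} \approx -8.4952 \cdot 10^{-7}$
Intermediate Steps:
$M = -2480$ ($M = -4013 + 1533 = -2480$)
$Z = -1174651$ ($Z = \left(1606 - 1177002\right) + 745 = -1175396 + 745 = -1174651$)
$\frac{1}{M + Z} = \frac{1}{-2480 - 1174651} = \frac{1}{-1177131} = - \frac{1}{1177131}$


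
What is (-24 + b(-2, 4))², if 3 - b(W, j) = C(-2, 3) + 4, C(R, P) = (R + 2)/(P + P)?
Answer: 625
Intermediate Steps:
C(R, P) = (2 + R)/(2*P) (C(R, P) = (2 + R)/((2*P)) = (2 + R)*(1/(2*P)) = (2 + R)/(2*P))
b(W, j) = -1 (b(W, j) = 3 - ((½)*(2 - 2)/3 + 4) = 3 - ((½)*(⅓)*0 + 4) = 3 - (0 + 4) = 3 - 1*4 = 3 - 4 = -1)
(-24 + b(-2, 4))² = (-24 - 1)² = (-25)² = 625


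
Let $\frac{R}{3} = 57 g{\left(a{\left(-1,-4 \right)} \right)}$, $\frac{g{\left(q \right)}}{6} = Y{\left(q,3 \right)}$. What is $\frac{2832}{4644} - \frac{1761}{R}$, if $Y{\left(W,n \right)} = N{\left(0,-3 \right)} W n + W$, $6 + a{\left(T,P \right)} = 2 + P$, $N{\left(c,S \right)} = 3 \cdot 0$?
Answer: $\frac{96985}{117648} \approx 0.82437$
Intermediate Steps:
$N{\left(c,S \right)} = 0$
$a{\left(T,P \right)} = -4 + P$ ($a{\left(T,P \right)} = -6 + \left(2 + P\right) = -4 + P$)
$Y{\left(W,n \right)} = W$ ($Y{\left(W,n \right)} = 0 W n + W = 0 n + W = 0 + W = W$)
$g{\left(q \right)} = 6 q$
$R = -8208$ ($R = 3 \cdot 57 \cdot 6 \left(-4 - 4\right) = 3 \cdot 57 \cdot 6 \left(-8\right) = 3 \cdot 57 \left(-48\right) = 3 \left(-2736\right) = -8208$)
$\frac{2832}{4644} - \frac{1761}{R} = \frac{2832}{4644} - \frac{1761}{-8208} = 2832 \cdot \frac{1}{4644} - - \frac{587}{2736} = \frac{236}{387} + \frac{587}{2736} = \frac{96985}{117648}$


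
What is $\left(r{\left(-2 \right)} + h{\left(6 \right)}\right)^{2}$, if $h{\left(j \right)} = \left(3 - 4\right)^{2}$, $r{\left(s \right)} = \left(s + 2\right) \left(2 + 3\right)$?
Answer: $1$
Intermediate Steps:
$r{\left(s \right)} = 10 + 5 s$ ($r{\left(s \right)} = \left(2 + s\right) 5 = 10 + 5 s$)
$h{\left(j \right)} = 1$ ($h{\left(j \right)} = \left(-1\right)^{2} = 1$)
$\left(r{\left(-2 \right)} + h{\left(6 \right)}\right)^{2} = \left(\left(10 + 5 \left(-2\right)\right) + 1\right)^{2} = \left(\left(10 - 10\right) + 1\right)^{2} = \left(0 + 1\right)^{2} = 1^{2} = 1$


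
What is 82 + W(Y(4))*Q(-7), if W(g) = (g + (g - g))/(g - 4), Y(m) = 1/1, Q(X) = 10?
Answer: 236/3 ≈ 78.667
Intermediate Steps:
Y(m) = 1
W(g) = g/(-4 + g) (W(g) = (g + 0)/(-4 + g) = g/(-4 + g))
82 + W(Y(4))*Q(-7) = 82 + (1/(-4 + 1))*10 = 82 + (1/(-3))*10 = 82 + (1*(-1/3))*10 = 82 - 1/3*10 = 82 - 10/3 = 236/3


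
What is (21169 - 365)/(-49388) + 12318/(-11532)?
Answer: -35344713/23730934 ≈ -1.4894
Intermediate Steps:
(21169 - 365)/(-49388) + 12318/(-11532) = 20804*(-1/49388) + 12318*(-1/11532) = -5201/12347 - 2053/1922 = -35344713/23730934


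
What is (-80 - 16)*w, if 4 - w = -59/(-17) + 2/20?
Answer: -3504/85 ≈ -41.224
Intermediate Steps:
w = 73/170 (w = 4 - (-59/(-17) + 2/20) = 4 - (-59*(-1/17) + 2*(1/20)) = 4 - (59/17 + ⅒) = 4 - 1*607/170 = 4 - 607/170 = 73/170 ≈ 0.42941)
(-80 - 16)*w = (-80 - 16)*(73/170) = -96*73/170 = -3504/85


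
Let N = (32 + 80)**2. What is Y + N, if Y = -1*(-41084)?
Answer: 53628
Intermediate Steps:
Y = 41084
N = 12544 (N = 112**2 = 12544)
Y + N = 41084 + 12544 = 53628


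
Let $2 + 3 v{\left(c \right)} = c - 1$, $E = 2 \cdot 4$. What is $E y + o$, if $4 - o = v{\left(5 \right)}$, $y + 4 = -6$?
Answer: $- \frac{230}{3} \approx -76.667$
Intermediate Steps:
$E = 8$
$y = -10$ ($y = -4 - 6 = -10$)
$v{\left(c \right)} = -1 + \frac{c}{3}$ ($v{\left(c \right)} = - \frac{2}{3} + \frac{c - 1}{3} = - \frac{2}{3} + \frac{-1 + c}{3} = - \frac{2}{3} + \left(- \frac{1}{3} + \frac{c}{3}\right) = -1 + \frac{c}{3}$)
$o = \frac{10}{3}$ ($o = 4 - \left(-1 + \frac{1}{3} \cdot 5\right) = 4 - \left(-1 + \frac{5}{3}\right) = 4 - \frac{2}{3} = \frac{10}{3} \approx 3.3333$)
$E y + o = 8 \left(-10\right) + \frac{10}{3} = -80 + \frac{10}{3} = - \frac{230}{3}$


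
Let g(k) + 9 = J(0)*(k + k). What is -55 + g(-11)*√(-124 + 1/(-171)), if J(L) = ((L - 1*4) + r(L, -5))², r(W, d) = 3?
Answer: -55 - 31*I*√402895/57 ≈ -55.0 - 345.21*I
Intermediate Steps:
J(L) = (-1 + L)² (J(L) = ((L - 1*4) + 3)² = ((L - 4) + 3)² = ((-4 + L) + 3)² = (-1 + L)²)
g(k) = -9 + 2*k (g(k) = -9 + (-1 + 0)²*(k + k) = -9 + (-1)²*(2*k) = -9 + 1*(2*k) = -9 + 2*k)
-55 + g(-11)*√(-124 + 1/(-171)) = -55 + (-9 + 2*(-11))*√(-124 + 1/(-171)) = -55 + (-9 - 22)*√(-124 - 1/171) = -55 - 31*I*√402895/57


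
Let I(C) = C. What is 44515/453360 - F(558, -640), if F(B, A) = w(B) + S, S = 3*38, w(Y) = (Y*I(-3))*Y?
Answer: 84685662119/90672 ≈ 9.3398e+5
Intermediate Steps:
w(Y) = -3*Y**2 (w(Y) = (Y*(-3))*Y = (-3*Y)*Y = -3*Y**2)
S = 114
F(B, A) = 114 - 3*B**2 (F(B, A) = -3*B**2 + 114 = 114 - 3*B**2)
44515/453360 - F(558, -640) = 44515/453360 - (114 - 3*558**2) = 44515*(1/453360) - (114 - 3*311364) = 8903/90672 - (114 - 934092) = 8903/90672 - 1*(-933978) = 8903/90672 + 933978 = 84685662119/90672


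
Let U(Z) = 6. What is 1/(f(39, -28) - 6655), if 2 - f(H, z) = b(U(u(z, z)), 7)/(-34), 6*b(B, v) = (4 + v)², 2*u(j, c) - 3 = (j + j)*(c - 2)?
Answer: -204/1357091 ≈ -0.00015032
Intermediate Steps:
u(j, c) = 3/2 + j*(-2 + c) (u(j, c) = 3/2 + ((j + j)*(c - 2))/2 = 3/2 + ((2*j)*(-2 + c))/2 = 3/2 + (2*j*(-2 + c))/2 = 3/2 + j*(-2 + c))
b(B, v) = (4 + v)²/6
f(H, z) = 529/204 (f(H, z) = 2 - (4 + 7)²/6/(-34) = 2 - (⅙)*11²*(-1)/34 = 2 - (⅙)*121*(-1)/34 = 2 - 121*(-1)/(6*34) = 2 - 1*(-121/204) = 2 + 121/204 = 529/204)
1/(f(39, -28) - 6655) = 1/(529/204 - 6655) = 1/(-1357091/204) = -204/1357091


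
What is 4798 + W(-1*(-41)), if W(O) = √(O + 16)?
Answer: 4798 + √57 ≈ 4805.5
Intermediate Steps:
W(O) = √(16 + O)
4798 + W(-1*(-41)) = 4798 + √(16 - 1*(-41)) = 4798 + √(16 + 41) = 4798 + √57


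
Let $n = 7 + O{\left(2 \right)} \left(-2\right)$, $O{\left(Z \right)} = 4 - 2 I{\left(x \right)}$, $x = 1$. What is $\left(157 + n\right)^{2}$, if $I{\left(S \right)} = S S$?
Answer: $25600$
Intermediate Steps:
$I{\left(S \right)} = S^{2}$
$O{\left(Z \right)} = 2$ ($O{\left(Z \right)} = 4 - 2 \cdot 1^{2} = 4 - 2 = 2$)
$n = 3$ ($n = 7 + 2 \left(-2\right) = 7 - 4 = 3$)
$\left(157 + n\right)^{2} = \left(157 + 3\right)^{2} = 160^{2} = 25600$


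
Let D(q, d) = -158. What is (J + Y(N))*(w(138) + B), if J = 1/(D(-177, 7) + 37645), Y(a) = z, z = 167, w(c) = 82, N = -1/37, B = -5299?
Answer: -32660141610/37487 ≈ -8.7124e+5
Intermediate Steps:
N = -1/37 (N = -1*1/37 = -1/37 ≈ -0.027027)
Y(a) = 167
J = 1/37487 (J = 1/(-158 + 37645) = 1/37487 ≈ 2.6676e-5)
(J + Y(N))*(w(138) + B) = (1/37487 + 167)*(82 - 5299) = (6260330/37487)*(-5217) = -32660141610/37487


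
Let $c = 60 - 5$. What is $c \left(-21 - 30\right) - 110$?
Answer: $-2915$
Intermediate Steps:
$c = 55$ ($c = 60 - 5 = 55$)
$c \left(-21 - 30\right) - 110 = 55 \left(-21 - 30\right) - 110 = 55 \left(-51\right) - 110 = -2805 - 110 = -2915$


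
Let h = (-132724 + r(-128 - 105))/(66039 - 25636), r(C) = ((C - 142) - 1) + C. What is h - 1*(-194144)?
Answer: 7843866699/40403 ≈ 1.9414e+5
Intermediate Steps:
r(C) = -143 + 2*C (r(C) = ((-142 + C) - 1) + C = (-143 + C) + C = -143 + 2*C)
h = -133333/40403 (h = (-132724 + (-143 + 2*(-128 - 105)))/(66039 - 25636) = (-132724 + (-143 + 2*(-233)))/40403 = (-132724 + (-143 - 466))*(1/40403) = (-132724 - 609)*(1/40403) = -133333*1/40403 = -133333/40403 ≈ -3.3001)
h - 1*(-194144) = -133333/40403 - 1*(-194144) = -133333/40403 + 194144 = 7843866699/40403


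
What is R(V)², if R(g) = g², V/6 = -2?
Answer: 20736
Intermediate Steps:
V = -12 (V = 6*(-2) = -12)
R(V)² = ((-12)²)² = 144² = 20736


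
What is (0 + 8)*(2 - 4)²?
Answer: 32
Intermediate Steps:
(0 + 8)*(2 - 4)² = 8*(-2)² = 8*4 = 32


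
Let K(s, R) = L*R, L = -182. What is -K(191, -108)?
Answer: -19656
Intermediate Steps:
K(s, R) = -182*R
-K(191, -108) = -(-182)*(-108) = -1*19656 = -19656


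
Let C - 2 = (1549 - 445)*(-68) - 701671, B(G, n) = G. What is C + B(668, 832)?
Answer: -776073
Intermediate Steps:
C = -776741 (C = 2 + ((1549 - 445)*(-68) - 701671) = 2 + (1104*(-68) - 701671) = 2 + (-75072 - 701671) = 2 - 776743 = -776741)
C + B(668, 832) = -776741 + 668 = -776073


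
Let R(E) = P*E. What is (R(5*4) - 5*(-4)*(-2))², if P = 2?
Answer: 0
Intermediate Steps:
R(E) = 2*E
(R(5*4) - 5*(-4)*(-2))² = (2*(5*4) - 5*(-4)*(-2))² = (2*20 + 20*(-2))² = (40 - 40)² = 0² = 0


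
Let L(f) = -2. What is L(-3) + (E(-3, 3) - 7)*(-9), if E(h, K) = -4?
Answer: 97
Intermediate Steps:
L(-3) + (E(-3, 3) - 7)*(-9) = -2 + (-4 - 7)*(-9) = -2 - 11*(-9) = -2 + 99 = 97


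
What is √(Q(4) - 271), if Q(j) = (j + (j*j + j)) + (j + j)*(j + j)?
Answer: I*√183 ≈ 13.528*I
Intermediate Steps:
Q(j) = 2*j + 5*j² (Q(j) = (j + (j² + j)) + (2*j)*(2*j) = (j + (j + j²)) + 4*j² = (j² + 2*j) + 4*j² = 2*j + 5*j²)
√(Q(4) - 271) = √(4*(2 + 5*4) - 271) = √(4*(2 + 20) - 271) = √(4*22 - 271) = √(88 - 271) = √(-183) = I*√183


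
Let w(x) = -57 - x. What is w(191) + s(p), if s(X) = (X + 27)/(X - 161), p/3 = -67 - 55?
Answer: -130357/527 ≈ -247.36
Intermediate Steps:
p = -366 (p = 3*(-67 - 55) = 3*(-122) = -366)
s(X) = (27 + X)/(-161 + X)
w(191) + s(p) = (-57 - 1*191) + (27 - 366)/(-161 - 366) = (-57 - 191) - 339/(-527) = -248 - 1/527*(-339) = -248 + 339/527 = -130357/527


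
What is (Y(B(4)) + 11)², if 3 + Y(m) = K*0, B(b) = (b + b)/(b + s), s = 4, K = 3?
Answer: 64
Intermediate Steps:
B(b) = 2*b/(4 + b) (B(b) = (b + b)/(b + 4) = (2*b)/(4 + b) = 2*b/(4 + b))
Y(m) = -3 (Y(m) = -3 + 3*0 = -3 + 0 = -3)
(Y(B(4)) + 11)² = (-3 + 11)² = 8² = 64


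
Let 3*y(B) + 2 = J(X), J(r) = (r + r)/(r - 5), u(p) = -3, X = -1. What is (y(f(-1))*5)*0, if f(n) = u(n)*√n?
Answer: 0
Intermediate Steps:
J(r) = 2*r/(-5 + r) (J(r) = (2*r)/(-5 + r) = 2*r/(-5 + r))
f(n) = -3*√n
y(B) = -5/9 (y(B) = -⅔ + (2*(-1)/(-5 - 1))/3 = -⅔ + (2*(-1)/(-6))/3 = -⅔ + (2*(-1)*(-⅙))/3 = -⅔ + (⅓)*(⅓) = -⅔ + ⅑ = -5/9)
(y(f(-1))*5)*0 = -5/9*5*0 = -25/9*0 = 0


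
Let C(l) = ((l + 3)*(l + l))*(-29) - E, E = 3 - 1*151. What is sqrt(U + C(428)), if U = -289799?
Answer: I*sqrt(10988795) ≈ 3314.9*I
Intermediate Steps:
E = -148 (E = 3 - 151 = -148)
C(l) = 148 - 58*l*(3 + l) (C(l) = ((l + 3)*(l + l))*(-29) - 1*(-148) = ((3 + l)*(2*l))*(-29) + 148 = (2*l*(3 + l))*(-29) + 148 = -58*l*(3 + l) + 148 = 148 - 58*l*(3 + l))
sqrt(U + C(428)) = sqrt(-289799 + (148 - 174*428 - 58*428**2)) = sqrt(-289799 + (148 - 74472 - 58*183184)) = sqrt(-289799 + (148 - 74472 - 10624672)) = sqrt(-289799 - 10698996) = sqrt(-10988795) = I*sqrt(10988795)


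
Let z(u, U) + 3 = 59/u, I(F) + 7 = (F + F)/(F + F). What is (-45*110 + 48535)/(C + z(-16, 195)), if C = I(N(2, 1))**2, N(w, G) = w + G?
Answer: 697360/469 ≈ 1486.9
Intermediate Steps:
N(w, G) = G + w
I(F) = -6 (I(F) = -7 + (F + F)/(F + F) = -7 + (2*F)/((2*F)) = -7 + (2*F)*(1/(2*F)) = -7 + 1 = -6)
z(u, U) = -3 + 59/u
C = 36 (C = (-6)**2 = 36)
(-45*110 + 48535)/(C + z(-16, 195)) = (-45*110 + 48535)/(36 + (-3 + 59/(-16))) = (-4950 + 48535)/(36 + (-3 + 59*(-1/16))) = 43585/(36 + (-3 - 59/16)) = 43585/(36 - 107/16) = 43585/(469/16) = 43585*(16/469) = 697360/469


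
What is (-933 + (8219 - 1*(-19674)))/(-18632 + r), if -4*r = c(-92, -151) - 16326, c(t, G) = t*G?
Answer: -53920/36047 ≈ -1.4958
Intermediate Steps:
c(t, G) = G*t
r = 1217/2 (r = -(-151*(-92) - 16326)/4 = -(13892 - 16326)/4 = -¼*(-2434) = 1217/2 ≈ 608.50)
(-933 + (8219 - 1*(-19674)))/(-18632 + r) = (-933 + (8219 - 1*(-19674)))/(-18632 + 1217/2) = (-933 + (8219 + 19674))/(-36047/2) = (-933 + 27893)*(-2/36047) = 26960*(-2/36047) = -53920/36047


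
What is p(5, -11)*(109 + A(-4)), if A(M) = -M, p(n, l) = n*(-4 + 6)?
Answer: 1130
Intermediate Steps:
p(n, l) = 2*n (p(n, l) = n*2 = 2*n)
p(5, -11)*(109 + A(-4)) = (2*5)*(109 - 1*(-4)) = 10*(109 + 4) = 10*113 = 1130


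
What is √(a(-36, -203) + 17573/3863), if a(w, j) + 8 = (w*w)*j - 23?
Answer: 2*I*√981599043003/3863 ≈ 512.95*I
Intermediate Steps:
a(w, j) = -31 + j*w² (a(w, j) = -8 + ((w*w)*j - 23) = -8 + (w²*j - 23) = -8 + (j*w² - 23) = -8 + (-23 + j*w²) = -31 + j*w²)
√(a(-36, -203) + 17573/3863) = √((-31 - 203*(-36)²) + 17573/3863) = √((-31 - 203*1296) + 17573*(1/3863)) = √((-31 - 263088) + 17573/3863) = √(-263119 + 17573/3863) = √(-1016411124/3863) = 2*I*√981599043003/3863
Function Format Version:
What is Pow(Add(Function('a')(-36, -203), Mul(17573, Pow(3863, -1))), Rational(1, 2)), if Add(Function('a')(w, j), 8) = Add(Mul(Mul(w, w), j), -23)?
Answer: Mul(Rational(2, 3863), I, Pow(981599043003, Rational(1, 2))) ≈ Mul(512.95, I)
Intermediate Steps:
Function('a')(w, j) = Add(-31, Mul(j, Pow(w, 2))) (Function('a')(w, j) = Add(-8, Add(Mul(Mul(w, w), j), -23)) = Add(-8, Add(Mul(Pow(w, 2), j), -23)) = Add(-8, Add(Mul(j, Pow(w, 2)), -23)) = Add(-8, Add(-23, Mul(j, Pow(w, 2)))) = Add(-31, Mul(j, Pow(w, 2))))
Pow(Add(Function('a')(-36, -203), Mul(17573, Pow(3863, -1))), Rational(1, 2)) = Pow(Add(Add(-31, Mul(-203, Pow(-36, 2))), Mul(17573, Pow(3863, -1))), Rational(1, 2)) = Pow(Add(Add(-31, Mul(-203, 1296)), Mul(17573, Rational(1, 3863))), Rational(1, 2)) = Pow(Add(Add(-31, -263088), Rational(17573, 3863)), Rational(1, 2)) = Pow(Add(-263119, Rational(17573, 3863)), Rational(1, 2)) = Pow(Rational(-1016411124, 3863), Rational(1, 2)) = Mul(Rational(2, 3863), I, Pow(981599043003, Rational(1, 2)))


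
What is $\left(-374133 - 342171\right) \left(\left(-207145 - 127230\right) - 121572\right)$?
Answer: $326596659888$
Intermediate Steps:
$\left(-374133 - 342171\right) \left(\left(-207145 - 127230\right) - 121572\right) = - 716304 \left(\left(-207145 - 127230\right) - 121572\right) = - 716304 \left(-334375 - 121572\right) = \left(-716304\right) \left(-455947\right) = 326596659888$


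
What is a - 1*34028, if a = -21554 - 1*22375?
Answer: -77957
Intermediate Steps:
a = -43929 (a = -21554 - 22375 = -43929)
a - 1*34028 = -43929 - 1*34028 = -43929 - 34028 = -77957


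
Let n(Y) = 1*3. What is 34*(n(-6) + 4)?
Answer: 238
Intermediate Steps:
n(Y) = 3
34*(n(-6) + 4) = 34*(3 + 4) = 34*7 = 238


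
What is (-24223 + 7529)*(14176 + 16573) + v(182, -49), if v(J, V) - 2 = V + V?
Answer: -513323902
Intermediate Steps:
v(J, V) = 2 + 2*V (v(J, V) = 2 + (V + V) = 2 + 2*V)
(-24223 + 7529)*(14176 + 16573) + v(182, -49) = (-24223 + 7529)*(14176 + 16573) + (2 + 2*(-49)) = -16694*30749 + (2 - 98) = -513323806 - 96 = -513323902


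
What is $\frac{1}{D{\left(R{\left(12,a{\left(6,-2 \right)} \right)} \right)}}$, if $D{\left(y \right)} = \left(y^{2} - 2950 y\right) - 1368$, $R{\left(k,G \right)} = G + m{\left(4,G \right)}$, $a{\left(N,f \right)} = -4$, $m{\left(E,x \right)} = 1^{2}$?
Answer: $\frac{1}{7491} \approx 0.00013349$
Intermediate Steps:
$m{\left(E,x \right)} = 1$
$R{\left(k,G \right)} = 1 + G$ ($R{\left(k,G \right)} = G + 1 = 1 + G$)
$D{\left(y \right)} = -1368 + y^{2} - 2950 y$
$\frac{1}{D{\left(R{\left(12,a{\left(6,-2 \right)} \right)} \right)}} = \frac{1}{-1368 + \left(1 - 4\right)^{2} - 2950 \left(1 - 4\right)} = \frac{1}{-1368 + \left(-3\right)^{2} - -8850} = \frac{1}{-1368 + 9 + 8850} = \frac{1}{7491}$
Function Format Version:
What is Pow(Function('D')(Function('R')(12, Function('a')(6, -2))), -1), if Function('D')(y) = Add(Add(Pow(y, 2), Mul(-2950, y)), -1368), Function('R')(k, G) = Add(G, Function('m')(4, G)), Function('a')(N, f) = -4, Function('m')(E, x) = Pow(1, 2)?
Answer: Rational(1, 7491) ≈ 0.00013349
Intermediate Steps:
Function('m')(E, x) = 1
Function('R')(k, G) = Add(1, G) (Function('R')(k, G) = Add(G, 1) = Add(1, G))
Function('D')(y) = Add(-1368, Pow(y, 2), Mul(-2950, y))
Pow(Function('D')(Function('R')(12, Function('a')(6, -2))), -1) = Pow(Add(-1368, Pow(Add(1, -4), 2), Mul(-2950, Add(1, -4))), -1) = Pow(Add(-1368, Pow(-3, 2), Mul(-2950, -3)), -1) = Pow(Add(-1368, 9, 8850), -1) = Pow(7491, -1) = Rational(1, 7491)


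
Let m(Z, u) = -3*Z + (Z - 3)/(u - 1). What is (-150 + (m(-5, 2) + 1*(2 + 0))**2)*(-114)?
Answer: 7866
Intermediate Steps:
m(Z, u) = -3*Z + (-3 + Z)/(-1 + u)
(-150 + (m(-5, 2) + 1*(2 + 0))**2)*(-114) = (-150 + ((-3 + 4*(-5) - 3*(-5)*2)/(-1 + 2) + 1*(2 + 0))**2)*(-114) = (-150 + ((-3 - 20 + 30)/1 + 1*2)**2)*(-114) = (-150 + (1*7 + 2)**2)*(-114) = (-150 + (7 + 2)**2)*(-114) = (-150 + 9**2)*(-114) = (-150 + 81)*(-114) = -69*(-114) = 7866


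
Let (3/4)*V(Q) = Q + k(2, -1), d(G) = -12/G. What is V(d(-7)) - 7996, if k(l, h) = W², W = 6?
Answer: -55620/7 ≈ -7945.7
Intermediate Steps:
k(l, h) = 36 (k(l, h) = 6² = 36)
V(Q) = 48 + 4*Q/3 (V(Q) = 4*(Q + 36)/3 = 4*(36 + Q)/3 = 48 + 4*Q/3)
V(d(-7)) - 7996 = (48 + 4*(-12/(-7))/3) - 7996 = (48 + 4*(-12*(-⅐))/3) - 7996 = (48 + (4/3)*(12/7)) - 7996 = (48 + 16/7) - 7996 = 352/7 - 7996 = -55620/7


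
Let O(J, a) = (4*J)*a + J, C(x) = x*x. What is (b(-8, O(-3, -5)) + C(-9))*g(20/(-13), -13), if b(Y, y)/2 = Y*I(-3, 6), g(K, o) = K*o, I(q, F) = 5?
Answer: 20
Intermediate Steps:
C(x) = x²
O(J, a) = J + 4*J*a (O(J, a) = 4*J*a + J = J + 4*J*a)
b(Y, y) = 10*Y (b(Y, y) = 2*(Y*5) = 2*(5*Y) = 10*Y)
(b(-8, O(-3, -5)) + C(-9))*g(20/(-13), -13) = (10*(-8) + (-9)²)*((20/(-13))*(-13)) = (-80 + 81)*((20*(-1/13))*(-13)) = 1*(-20/13*(-13)) = 1*20 = 20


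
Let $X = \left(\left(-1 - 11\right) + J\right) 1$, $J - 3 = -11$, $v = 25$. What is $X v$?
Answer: $-500$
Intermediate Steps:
$J = -8$ ($J = 3 - 11 = -8$)
$X = -20$ ($X = \left(\left(-1 - 11\right) - 8\right) 1 = \left(-12 - 8\right) 1 = \left(-20\right) 1 = -20$)
$X v = \left(-20\right) 25 = -500$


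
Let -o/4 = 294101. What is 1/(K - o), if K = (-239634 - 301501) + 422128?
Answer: 1/1057397 ≈ 9.4572e-7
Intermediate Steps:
K = -119007 (K = -541135 + 422128 = -119007)
o = -1176404 (o = -4*294101 = -1176404)
1/(K - o) = 1/(-119007 - 1*(-1176404)) = 1/(-119007 + 1176404) = 1/1057397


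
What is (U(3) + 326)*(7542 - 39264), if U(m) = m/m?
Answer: -10373094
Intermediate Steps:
U(m) = 1
(U(3) + 326)*(7542 - 39264) = (1 + 326)*(7542 - 39264) = 327*(-31722) = -10373094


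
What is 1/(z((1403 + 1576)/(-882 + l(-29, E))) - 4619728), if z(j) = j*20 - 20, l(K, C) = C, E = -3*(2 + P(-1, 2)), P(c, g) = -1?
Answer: -59/272569104 ≈ -2.1646e-7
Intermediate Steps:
E = -3 (E = -3*(2 - 1) = -3*1 = -3)
z(j) = -20 + 20*j (z(j) = 20*j - 20 = -20 + 20*j)
1/(z((1403 + 1576)/(-882 + l(-29, E))) - 4619728) = 1/((-20 + 20*((1403 + 1576)/(-882 - 3))) - 4619728) = 1/((-20 + 20*(2979/(-885))) - 4619728) = 1/((-20 + 20*(2979*(-1/885))) - 4619728) = 1/((-20 + 20*(-993/295)) - 4619728) = 1/((-20 - 3972/59) - 4619728) = 1/(-5152/59 - 4619728) = 1/(-272569104/59) = -59/272569104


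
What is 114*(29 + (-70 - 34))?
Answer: -8550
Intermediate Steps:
114*(29 + (-70 - 34)) = 114*(29 - 104) = 114*(-75) = -8550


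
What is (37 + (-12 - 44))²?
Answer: 361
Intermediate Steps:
(37 + (-12 - 44))² = (37 - 56)² = (-19)² = 361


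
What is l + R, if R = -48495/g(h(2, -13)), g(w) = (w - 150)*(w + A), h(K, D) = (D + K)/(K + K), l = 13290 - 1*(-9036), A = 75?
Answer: 3943078674/176579 ≈ 22330.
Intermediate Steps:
l = 22326 (l = 13290 + 9036 = 22326)
h(K, D) = (D + K)/(2*K) (h(K, D) = (D + K)/((2*K)) = (D + K)*(1/(2*K)) = (D + K)/(2*K))
g(w) = (-150 + w)*(75 + w) (g(w) = (w - 150)*(w + 75) = (-150 + w)*(75 + w))
R = 775920/176579 (R = -48495/(-11250 + ((1/2)*(-13 + 2)/2)**2 - 75*(-13 + 2)/(2*2)) = -48495/(-11250 + ((1/2)*(1/2)*(-11))**2 - 75*(-11)/(2*2)) = -48495/(-11250 + (-11/4)**2 - 75*(-11/4)) = -48495/(-11250 + 121/16 + 825/4) = -48495/(-176579/16) = -48495*(-16/176579) = 775920/176579 ≈ 4.3942)
l + R = 22326 + 775920/176579 = 3943078674/176579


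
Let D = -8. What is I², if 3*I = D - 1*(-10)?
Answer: 4/9 ≈ 0.44444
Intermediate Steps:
I = ⅔ (I = (-8 - 1*(-10))/3 = (-8 + 10)/3 = (⅓)*2 = ⅔ ≈ 0.66667)
I² = (⅔)² = 4/9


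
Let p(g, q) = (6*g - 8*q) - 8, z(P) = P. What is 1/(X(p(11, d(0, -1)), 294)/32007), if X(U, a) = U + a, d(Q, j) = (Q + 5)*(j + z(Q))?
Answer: 32007/392 ≈ 81.651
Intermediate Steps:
d(Q, j) = (5 + Q)*(Q + j) (d(Q, j) = (Q + 5)*(j + Q) = (5 + Q)*(Q + j))
p(g, q) = -8 - 8*q + 6*g (p(g, q) = (-8*q + 6*g) - 8 = -8 - 8*q + 6*g)
1/(X(p(11, d(0, -1)), 294)/32007) = 1/(((-8 - 8*(0² + 5*0 + 5*(-1) + 0*(-1)) + 6*11) + 294)/32007) = 1/(((-8 - 8*(0 + 0 - 5 + 0) + 66) + 294)*(1/32007)) = 1/(((-8 - 8*(-5) + 66) + 294)*(1/32007)) = 1/(((-8 + 40 + 66) + 294)*(1/32007)) = 1/((98 + 294)*(1/32007)) = 1/(392*(1/32007)) = 1/(392/32007) = 32007/392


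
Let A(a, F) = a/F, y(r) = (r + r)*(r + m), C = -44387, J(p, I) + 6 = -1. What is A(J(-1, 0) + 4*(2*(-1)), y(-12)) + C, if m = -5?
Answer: -6036637/136 ≈ -44387.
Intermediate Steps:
J(p, I) = -7 (J(p, I) = -6 - 1 = -7)
y(r) = 2*r*(-5 + r) (y(r) = (r + r)*(r - 5) = (2*r)*(-5 + r) = 2*r*(-5 + r))
A(J(-1, 0) + 4*(2*(-1)), y(-12)) + C = (-7 + 4*(2*(-1)))/((2*(-12)*(-5 - 12))) - 44387 = (-7 + 4*(-2))/((2*(-12)*(-17))) - 44387 = (-7 - 8)/408 - 44387 = -15*1/408 - 44387 = -5/136 - 44387 = -6036637/136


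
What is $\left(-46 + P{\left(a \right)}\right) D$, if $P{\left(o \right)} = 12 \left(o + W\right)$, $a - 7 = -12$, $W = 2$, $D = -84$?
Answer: $6888$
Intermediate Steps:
$a = -5$ ($a = 7 - 12 = -5$)
$P{\left(o \right)} = 24 + 12 o$ ($P{\left(o \right)} = 12 \left(o + 2\right) = 12 \left(2 + o\right) = 24 + 12 o$)
$\left(-46 + P{\left(a \right)}\right) D = \left(-46 + \left(24 + 12 \left(-5\right)\right)\right) \left(-84\right) = \left(-46 + \left(24 - 60\right)\right) \left(-84\right) = \left(-46 - 36\right) \left(-84\right) = \left(-82\right) \left(-84\right) = 6888$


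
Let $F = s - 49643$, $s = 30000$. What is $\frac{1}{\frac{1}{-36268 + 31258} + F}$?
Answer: $- \frac{5010}{98411431} \approx -5.0909 \cdot 10^{-5}$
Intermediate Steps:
$F = -19643$ ($F = 30000 - 49643 = -19643$)
$\frac{1}{\frac{1}{-36268 + 31258} + F} = \frac{1}{\frac{1}{-36268 + 31258} - 19643} = \frac{1}{\frac{1}{-5010} - 19643} = \frac{1}{- \frac{1}{5010} - 19643} = \frac{1}{- \frac{98411431}{5010}} = - \frac{5010}{98411431}$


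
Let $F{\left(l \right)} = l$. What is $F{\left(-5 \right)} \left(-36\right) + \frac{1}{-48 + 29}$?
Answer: $\frac{3419}{19} \approx 179.95$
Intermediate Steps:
$F{\left(-5 \right)} \left(-36\right) + \frac{1}{-48 + 29} = \left(-5\right) \left(-36\right) + \frac{1}{-48 + 29} = 180 + \frac{1}{-19} = 180 - \frac{1}{19} = \frac{3419}{19}$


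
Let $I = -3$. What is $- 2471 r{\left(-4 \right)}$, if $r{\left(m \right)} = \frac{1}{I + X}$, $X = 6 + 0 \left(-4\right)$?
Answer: $- \frac{2471}{3} \approx -823.67$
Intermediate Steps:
$X = 6$ ($X = 6 + 0 = 6$)
$r{\left(m \right)} = \frac{1}{3}$ ($r{\left(m \right)} = \frac{1}{-3 + 6} = \frac{1}{3}$)
$- 2471 r{\left(-4 \right)} = \left(-2471\right) \frac{1}{3} = - \frac{2471}{3}$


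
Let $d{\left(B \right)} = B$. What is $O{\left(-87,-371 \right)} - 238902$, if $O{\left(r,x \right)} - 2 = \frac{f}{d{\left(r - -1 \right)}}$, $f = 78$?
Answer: $- \frac{10272739}{43} \approx -2.389 \cdot 10^{5}$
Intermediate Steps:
$O{\left(r,x \right)} = 2 + \frac{78}{1 + r}$ ($O{\left(r,x \right)} = 2 + \frac{78}{r - -1} = 2 + \frac{78}{r + 1} = 2 + \frac{78}{1 + r}$)
$O{\left(-87,-371 \right)} - 238902 = \frac{2 \left(40 - 87\right)}{1 - 87} - 238902 = 2 \frac{1}{-86} \left(-47\right) - 238902 = 2 \left(- \frac{1}{86}\right) \left(-47\right) - 238902 = \frac{47}{43} - 238902 = - \frac{10272739}{43}$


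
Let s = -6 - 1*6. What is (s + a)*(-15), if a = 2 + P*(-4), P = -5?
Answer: -150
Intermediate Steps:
a = 22 (a = 2 - 5*(-4) = 2 + 20 = 22)
s = -12 (s = -6 - 6 = -12)
(s + a)*(-15) = (-12 + 22)*(-15) = 10*(-15) = -150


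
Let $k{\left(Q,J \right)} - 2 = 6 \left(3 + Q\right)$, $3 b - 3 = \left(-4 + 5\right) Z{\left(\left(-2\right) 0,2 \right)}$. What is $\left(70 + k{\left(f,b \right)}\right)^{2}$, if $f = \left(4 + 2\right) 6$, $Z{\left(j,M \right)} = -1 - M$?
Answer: $93636$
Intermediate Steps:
$f = 36$ ($f = 6 \cdot 6 = 36$)
$b = 0$ ($b = 1 + \frac{\left(-4 + 5\right) \left(-1 - 2\right)}{3} = 1 + \frac{1 \left(-1 - 2\right)}{3} = 1 + \frac{1 \left(-3\right)}{3} = 1 + \frac{1}{3} \left(-3\right) = 1 - 1 = 0$)
$k{\left(Q,J \right)} = 20 + 6 Q$ ($k{\left(Q,J \right)} = 2 + 6 \left(3 + Q\right) = 2 + \left(18 + 6 Q\right) = 20 + 6 Q$)
$\left(70 + k{\left(f,b \right)}\right)^{2} = \left(70 + \left(20 + 6 \cdot 36\right)\right)^{2} = \left(70 + \left(20 + 216\right)\right)^{2} = \left(70 + 236\right)^{2} = 306^{2} = 93636$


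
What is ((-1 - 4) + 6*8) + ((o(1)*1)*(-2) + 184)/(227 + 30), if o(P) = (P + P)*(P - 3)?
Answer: 11243/257 ≈ 43.747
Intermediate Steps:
o(P) = 2*P*(-3 + P) (o(P) = (2*P)*(-3 + P) = 2*P*(-3 + P))
((-1 - 4) + 6*8) + ((o(1)*1)*(-2) + 184)/(227 + 30) = ((-1 - 4) + 6*8) + (((2*1*(-3 + 1))*1)*(-2) + 184)/(227 + 30) = (-5 + 48) + (((2*1*(-2))*1)*(-2) + 184)/257 = 43 + (-4*1*(-2) + 184)*(1/257) = 43 + (-4*(-2) + 184)*(1/257) = 43 + (8 + 184)*(1/257) = 43 + 192*(1/257) = 43 + 192/257 = 11243/257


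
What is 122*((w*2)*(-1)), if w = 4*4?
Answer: -3904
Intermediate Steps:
w = 16
122*((w*2)*(-1)) = 122*((16*2)*(-1)) = 122*(32*(-1)) = 122*(-32) = -3904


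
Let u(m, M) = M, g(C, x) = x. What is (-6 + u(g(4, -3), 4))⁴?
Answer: 16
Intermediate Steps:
(-6 + u(g(4, -3), 4))⁴ = (-6 + 4)⁴ = (-2)⁴ = 16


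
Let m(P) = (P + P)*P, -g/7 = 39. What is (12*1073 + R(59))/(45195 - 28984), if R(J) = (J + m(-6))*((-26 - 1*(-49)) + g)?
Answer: -19874/16211 ≈ -1.2260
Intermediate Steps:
g = -273 (g = -7*39 = -273)
m(P) = 2*P² (m(P) = (2*P)*P = 2*P²)
R(J) = -18000 - 250*J (R(J) = (J + 2*(-6)²)*((-26 - 1*(-49)) - 273) = (J + 2*36)*((-26 + 49) - 273) = (J + 72)*(23 - 273) = (72 + J)*(-250) = -18000 - 250*J)
(12*1073 + R(59))/(45195 - 28984) = (12*1073 + (-18000 - 250*59))/(45195 - 28984) = (12876 + (-18000 - 14750))/16211 = (12876 - 32750)*(1/16211) = -19874*1/16211 = -19874/16211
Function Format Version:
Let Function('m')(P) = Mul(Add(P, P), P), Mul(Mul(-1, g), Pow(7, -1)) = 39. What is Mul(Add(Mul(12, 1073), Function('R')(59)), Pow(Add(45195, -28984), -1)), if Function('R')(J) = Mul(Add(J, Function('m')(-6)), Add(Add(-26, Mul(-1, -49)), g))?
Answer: Rational(-19874, 16211) ≈ -1.2260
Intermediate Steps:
g = -273 (g = Mul(-7, 39) = -273)
Function('m')(P) = Mul(2, Pow(P, 2)) (Function('m')(P) = Mul(Mul(2, P), P) = Mul(2, Pow(P, 2)))
Function('R')(J) = Add(-18000, Mul(-250, J)) (Function('R')(J) = Mul(Add(J, Mul(2, Pow(-6, 2))), Add(Add(-26, Mul(-1, -49)), -273)) = Mul(Add(J, Mul(2, 36)), Add(Add(-26, 49), -273)) = Mul(Add(J, 72), Add(23, -273)) = Mul(Add(72, J), -250) = Add(-18000, Mul(-250, J)))
Mul(Add(Mul(12, 1073), Function('R')(59)), Pow(Add(45195, -28984), -1)) = Mul(Add(Mul(12, 1073), Add(-18000, Mul(-250, 59))), Pow(Add(45195, -28984), -1)) = Mul(Add(12876, Add(-18000, -14750)), Pow(16211, -1)) = Mul(Add(12876, -32750), Rational(1, 16211)) = Mul(-19874, Rational(1, 16211)) = Rational(-19874, 16211)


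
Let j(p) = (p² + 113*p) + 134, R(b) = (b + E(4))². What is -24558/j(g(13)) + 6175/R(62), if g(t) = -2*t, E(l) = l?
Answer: 15014381/1158696 ≈ 12.958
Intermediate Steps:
R(b) = (4 + b)² (R(b) = (b + 4)² = (4 + b)²)
j(p) = 134 + p² + 113*p
-24558/j(g(13)) + 6175/R(62) = -24558/(134 + (-2*13)² + 113*(-2*13)) + 6175/((4 + 62)²) = -24558/(134 + (-26)² + 113*(-26)) + 6175/(66²) = -24558/(134 + 676 - 2938) + 6175/4356 = -24558/(-2128) + 6175*(1/4356) = -24558*(-1/2128) + 6175/4356 = 12279/1064 + 6175/4356 = 15014381/1158696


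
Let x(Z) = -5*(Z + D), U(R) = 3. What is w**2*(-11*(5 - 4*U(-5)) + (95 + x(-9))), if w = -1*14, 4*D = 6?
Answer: 41062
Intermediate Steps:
D = 3/2 (D = (1/4)*6 = 3/2 ≈ 1.5000)
w = -14
x(Z) = -15/2 - 5*Z (x(Z) = -5*(Z + 3/2) = -5*(3/2 + Z) = -15/2 - 5*Z)
w**2*(-11*(5 - 4*U(-5)) + (95 + x(-9))) = (-14)**2*(-11*(5 - 4*3) + (95 + (-15/2 - 5*(-9)))) = 196*(-11*(5 - 12) + (95 + (-15/2 + 45))) = 196*(-11*(-7) + (95 + 75/2)) = 196*(77 + 265/2) = 196*(419/2) = 41062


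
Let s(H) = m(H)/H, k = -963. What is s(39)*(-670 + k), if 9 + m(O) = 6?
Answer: 1633/13 ≈ 125.62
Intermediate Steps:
m(O) = -3 (m(O) = -9 + 6 = -3)
s(H) = -3/H
s(39)*(-670 + k) = (-3/39)*(-670 - 963) = -3*1/39*(-1633) = -1/13*(-1633) = 1633/13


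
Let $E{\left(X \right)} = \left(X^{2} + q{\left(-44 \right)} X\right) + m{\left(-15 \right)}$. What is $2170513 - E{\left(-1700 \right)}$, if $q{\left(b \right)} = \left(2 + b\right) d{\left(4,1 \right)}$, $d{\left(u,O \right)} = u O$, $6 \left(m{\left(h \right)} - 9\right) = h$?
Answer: $- \frac{2010187}{2} \approx -1.0051 \cdot 10^{6}$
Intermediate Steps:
$m{\left(h \right)} = 9 + \frac{h}{6}$
$d{\left(u,O \right)} = O u$
$q{\left(b \right)} = 8 + 4 b$ ($q{\left(b \right)} = \left(2 + b\right) 1 \cdot 4 = \left(2 + b\right) 4 = 8 + 4 b$)
$E{\left(X \right)} = \frac{13}{2} + X^{2} - 168 X$ ($E{\left(X \right)} = \left(X^{2} + \left(8 + 4 \left(-44\right)\right) X\right) + \left(9 + \frac{1}{6} \left(-15\right)\right) = \left(X^{2} + \left(8 - 176\right) X\right) + \left(9 - \frac{5}{2}\right) = \left(X^{2} - 168 X\right) + \frac{13}{2} = \frac{13}{2} + X^{2} - 168 X$)
$2170513 - E{\left(-1700 \right)} = 2170513 - \left(\frac{13}{2} + \left(-1700\right)^{2} - -285600\right) = 2170513 - \left(\frac{13}{2} + 2890000 + 285600\right) = 2170513 - \frac{6351213}{2} = - \frac{2010187}{2}$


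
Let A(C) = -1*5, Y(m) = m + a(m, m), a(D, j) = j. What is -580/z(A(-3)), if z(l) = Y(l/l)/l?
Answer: 1450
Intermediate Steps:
Y(m) = 2*m (Y(m) = m + m = 2*m)
A(C) = -5
z(l) = 2/l (z(l) = (2*(l/l))/l = (2*1)/l = 2/l)
-580/z(A(-3)) = -580/(2/(-5)) = -580/(2*(-⅕)) = -580/(-⅖) = -5/2*(-580) = 1450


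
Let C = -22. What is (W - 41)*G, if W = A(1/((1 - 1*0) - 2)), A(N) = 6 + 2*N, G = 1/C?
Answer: 37/22 ≈ 1.6818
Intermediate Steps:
G = -1/22 (G = 1/(-22) = -1/22 ≈ -0.045455)
W = 4 (W = 6 + 2/((1 - 1*0) - 2) = 6 + 2/((1 + 0) - 2) = 6 + 2/(1 - 2) = 6 + 2/(-1) = 6 + 2*(-1) = 6 - 2 = 4)
(W - 41)*G = (4 - 41)*(-1/22) = -37*(-1/22) = 37/22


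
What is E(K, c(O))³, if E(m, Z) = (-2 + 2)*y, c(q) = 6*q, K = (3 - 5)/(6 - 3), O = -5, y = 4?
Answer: 0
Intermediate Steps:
K = -⅔ (K = -2/3 = -2*⅓ = -⅔ ≈ -0.66667)
E(m, Z) = 0 (E(m, Z) = (-2 + 2)*4 = 0*4 = 0)
E(K, c(O))³ = 0³ = 0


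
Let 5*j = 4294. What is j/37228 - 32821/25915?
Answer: -599802193/482381810 ≈ -1.2434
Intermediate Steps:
j = 4294/5 (j = (⅕)*4294 = 4294/5 ≈ 858.80)
j/37228 - 32821/25915 = (4294/5)/37228 - 32821/25915 = (4294/5)*(1/37228) - 32821*1/25915 = 2147/93070 - 32821/25915 = -599802193/482381810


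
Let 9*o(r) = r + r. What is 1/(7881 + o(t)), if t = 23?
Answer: 9/70975 ≈ 0.00012681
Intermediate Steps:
o(r) = 2*r/9 (o(r) = (r + r)/9 = (2*r)/9 = 2*r/9)
1/(7881 + o(t)) = 1/(7881 + (2/9)*23) = 1/(7881 + 46/9) = 1/(70975/9) = 9/70975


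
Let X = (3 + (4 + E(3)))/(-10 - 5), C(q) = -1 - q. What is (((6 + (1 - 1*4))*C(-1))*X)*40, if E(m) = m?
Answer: 0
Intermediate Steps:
X = -2/3 (X = (3 + (4 + 3))/(-10 - 5) = (3 + 7)/(-15) = 10*(-1/15) = -2/3 ≈ -0.66667)
(((6 + (1 - 1*4))*C(-1))*X)*40 = (((6 + (1 - 1*4))*(-1 - 1*(-1)))*(-2/3))*40 = (((6 + (1 - 4))*(-1 + 1))*(-2/3))*40 = (((6 - 3)*0)*(-2/3))*40 = ((3*0)*(-2/3))*40 = (0*(-2/3))*40 = 0*40 = 0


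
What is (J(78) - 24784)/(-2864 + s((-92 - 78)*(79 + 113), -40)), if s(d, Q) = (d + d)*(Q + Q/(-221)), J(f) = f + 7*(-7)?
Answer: -321815/33754768 ≈ -0.0095339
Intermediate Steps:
J(f) = -49 + f (J(f) = f - 49 = -49 + f)
s(d, Q) = 440*Q*d/221 (s(d, Q) = (2*d)*(Q + Q*(-1/221)) = (2*d)*(Q - Q/221) = (2*d)*(220*Q/221) = 440*Q*d/221)
(J(78) - 24784)/(-2864 + s((-92 - 78)*(79 + 113), -40)) = ((-49 + 78) - 24784)/(-2864 + (440/221)*(-40)*((-92 - 78)*(79 + 113))) = (29 - 24784)/(-2864 + (440/221)*(-40)*(-170*192)) = -24755/(-2864 + (440/221)*(-40)*(-32640)) = -24755/(-2864 + 33792000/13) = -24755/33754768/13 = -24755*13/33754768 = -321815/33754768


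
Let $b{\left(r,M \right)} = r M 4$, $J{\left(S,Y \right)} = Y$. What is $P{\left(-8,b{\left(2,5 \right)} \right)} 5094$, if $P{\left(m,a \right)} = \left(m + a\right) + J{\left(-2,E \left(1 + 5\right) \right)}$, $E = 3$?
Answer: $254700$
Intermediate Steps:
$b{\left(r,M \right)} = 4 M r$ ($b{\left(r,M \right)} = M r 4 = 4 M r$)
$P{\left(m,a \right)} = 18 + a + m$ ($P{\left(m,a \right)} = \left(m + a\right) + 3 \left(1 + 5\right) = \left(a + m\right) + 3 \cdot 6 = \left(a + m\right) + 18 = 18 + a + m$)
$P{\left(-8,b{\left(2,5 \right)} \right)} 5094 = \left(18 + 4 \cdot 5 \cdot 2 - 8\right) 5094 = \left(18 + 40 - 8\right) 5094 = 50 \cdot 5094 = 254700$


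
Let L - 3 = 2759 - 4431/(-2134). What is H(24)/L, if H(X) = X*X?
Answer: 1229184/5898539 ≈ 0.20839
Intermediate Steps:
H(X) = X²
L = 5898539/2134 (L = 3 + (2759 - 4431/(-2134)) = 3 + (2759 - 4431*(-1)/2134) = 3 + (2759 - 1*(-4431/2134)) = 3 + (2759 + 4431/2134) = 3 + 5892137/2134 = 5898539/2134 ≈ 2764.1)
H(24)/L = 24²/(5898539/2134) = 576*(2134/5898539) = 1229184/5898539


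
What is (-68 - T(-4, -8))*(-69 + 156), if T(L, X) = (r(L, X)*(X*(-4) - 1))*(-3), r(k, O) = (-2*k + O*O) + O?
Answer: 511908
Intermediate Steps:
r(k, O) = O + O² - 2*k (r(k, O) = (-2*k + O²) + O = (O² - 2*k) + O = O + O² - 2*k)
T(L, X) = -3*(-1 - 4*X)*(X + X² - 2*L) (T(L, X) = ((X + X² - 2*L)*(X*(-4) - 1))*(-3) = ((X + X² - 2*L)*(-4*X - 1))*(-3) = ((X + X² - 2*L)*(-1 - 4*X))*(-3) = ((-1 - 4*X)*(X + X² - 2*L))*(-3) = -3*(-1 - 4*X)*(X + X² - 2*L))
(-68 - T(-4, -8))*(-69 + 156) = (-68 - 3*(1 + 4*(-8))*(-8 + (-8)² - 2*(-4)))*(-69 + 156) = (-68 - 3*(1 - 32)*(-8 + 64 + 8))*87 = (-68 - 3*(-31)*64)*87 = (-68 - 1*(-5952))*87 = (-68 + 5952)*87 = 5884*87 = 511908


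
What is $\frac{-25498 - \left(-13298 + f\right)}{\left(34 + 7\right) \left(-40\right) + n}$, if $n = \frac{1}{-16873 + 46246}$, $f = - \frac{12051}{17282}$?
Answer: $\frac{6192661095177}{832503647758} \approx 7.4386$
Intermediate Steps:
$f = - \frac{12051}{17282}$ ($f = \left(-12051\right) \frac{1}{17282} = - \frac{12051}{17282} \approx -0.69732$)
$n = \frac{1}{29373} \approx 3.4045 \cdot 10^{-5}$
$\frac{-25498 - \left(-13298 + f\right)}{\left(34 + 7\right) \left(-40\right) + n} = \frac{-25498 + \left(13298 - - \frac{12051}{17282}\right)}{\left(34 + 7\right) \left(-40\right) + \frac{1}{29373}} = \frac{-25498 + \left(13298 + \frac{12051}{17282}\right)}{41 \left(-40\right) + \frac{1}{29373}} = \frac{-25498 + \frac{229828087}{17282}}{-1640 + \frac{1}{29373}} = - \frac{210828349}{17282 \left(- \frac{48171719}{29373}\right)} = \left(- \frac{210828349}{17282}\right) \left(- \frac{29373}{48171719}\right) = \frac{6192661095177}{832503647758}$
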